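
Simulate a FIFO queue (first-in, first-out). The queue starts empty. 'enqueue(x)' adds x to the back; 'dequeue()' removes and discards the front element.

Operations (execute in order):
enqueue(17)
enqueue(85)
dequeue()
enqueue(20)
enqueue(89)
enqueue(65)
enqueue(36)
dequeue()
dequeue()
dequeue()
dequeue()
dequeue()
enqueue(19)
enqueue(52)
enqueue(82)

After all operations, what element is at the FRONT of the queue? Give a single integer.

Answer: 19

Derivation:
enqueue(17): queue = [17]
enqueue(85): queue = [17, 85]
dequeue(): queue = [85]
enqueue(20): queue = [85, 20]
enqueue(89): queue = [85, 20, 89]
enqueue(65): queue = [85, 20, 89, 65]
enqueue(36): queue = [85, 20, 89, 65, 36]
dequeue(): queue = [20, 89, 65, 36]
dequeue(): queue = [89, 65, 36]
dequeue(): queue = [65, 36]
dequeue(): queue = [36]
dequeue(): queue = []
enqueue(19): queue = [19]
enqueue(52): queue = [19, 52]
enqueue(82): queue = [19, 52, 82]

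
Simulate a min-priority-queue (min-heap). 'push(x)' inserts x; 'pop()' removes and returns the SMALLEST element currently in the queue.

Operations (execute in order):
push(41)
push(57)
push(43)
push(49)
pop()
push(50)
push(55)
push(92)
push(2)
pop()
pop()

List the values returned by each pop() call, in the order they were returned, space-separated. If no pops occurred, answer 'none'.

Answer: 41 2 43

Derivation:
push(41): heap contents = [41]
push(57): heap contents = [41, 57]
push(43): heap contents = [41, 43, 57]
push(49): heap contents = [41, 43, 49, 57]
pop() → 41: heap contents = [43, 49, 57]
push(50): heap contents = [43, 49, 50, 57]
push(55): heap contents = [43, 49, 50, 55, 57]
push(92): heap contents = [43, 49, 50, 55, 57, 92]
push(2): heap contents = [2, 43, 49, 50, 55, 57, 92]
pop() → 2: heap contents = [43, 49, 50, 55, 57, 92]
pop() → 43: heap contents = [49, 50, 55, 57, 92]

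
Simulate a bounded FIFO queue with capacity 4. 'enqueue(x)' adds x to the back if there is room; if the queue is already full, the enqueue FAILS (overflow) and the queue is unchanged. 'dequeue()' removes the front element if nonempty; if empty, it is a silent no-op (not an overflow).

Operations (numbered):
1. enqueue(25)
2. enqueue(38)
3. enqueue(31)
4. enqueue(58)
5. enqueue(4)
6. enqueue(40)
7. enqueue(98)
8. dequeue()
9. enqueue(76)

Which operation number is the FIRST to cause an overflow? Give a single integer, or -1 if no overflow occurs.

Answer: 5

Derivation:
1. enqueue(25): size=1
2. enqueue(38): size=2
3. enqueue(31): size=3
4. enqueue(58): size=4
5. enqueue(4): size=4=cap → OVERFLOW (fail)
6. enqueue(40): size=4=cap → OVERFLOW (fail)
7. enqueue(98): size=4=cap → OVERFLOW (fail)
8. dequeue(): size=3
9. enqueue(76): size=4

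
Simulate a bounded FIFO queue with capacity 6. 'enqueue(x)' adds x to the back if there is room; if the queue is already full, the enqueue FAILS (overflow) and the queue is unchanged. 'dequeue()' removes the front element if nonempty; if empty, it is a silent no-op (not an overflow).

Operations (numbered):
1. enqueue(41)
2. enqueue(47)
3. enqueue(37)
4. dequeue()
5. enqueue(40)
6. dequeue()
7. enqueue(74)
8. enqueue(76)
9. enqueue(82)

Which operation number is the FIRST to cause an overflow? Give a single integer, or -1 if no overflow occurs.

Answer: -1

Derivation:
1. enqueue(41): size=1
2. enqueue(47): size=2
3. enqueue(37): size=3
4. dequeue(): size=2
5. enqueue(40): size=3
6. dequeue(): size=2
7. enqueue(74): size=3
8. enqueue(76): size=4
9. enqueue(82): size=5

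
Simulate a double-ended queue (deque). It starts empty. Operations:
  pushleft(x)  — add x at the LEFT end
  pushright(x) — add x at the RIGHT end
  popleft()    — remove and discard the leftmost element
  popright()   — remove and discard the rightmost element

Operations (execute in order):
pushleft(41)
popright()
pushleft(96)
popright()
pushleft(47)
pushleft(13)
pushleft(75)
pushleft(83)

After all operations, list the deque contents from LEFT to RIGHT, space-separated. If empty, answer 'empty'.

pushleft(41): [41]
popright(): []
pushleft(96): [96]
popright(): []
pushleft(47): [47]
pushleft(13): [13, 47]
pushleft(75): [75, 13, 47]
pushleft(83): [83, 75, 13, 47]

Answer: 83 75 13 47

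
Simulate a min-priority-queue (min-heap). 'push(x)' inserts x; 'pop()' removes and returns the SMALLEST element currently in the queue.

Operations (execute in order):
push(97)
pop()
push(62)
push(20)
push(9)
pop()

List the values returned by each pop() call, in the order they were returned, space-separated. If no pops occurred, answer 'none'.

Answer: 97 9

Derivation:
push(97): heap contents = [97]
pop() → 97: heap contents = []
push(62): heap contents = [62]
push(20): heap contents = [20, 62]
push(9): heap contents = [9, 20, 62]
pop() → 9: heap contents = [20, 62]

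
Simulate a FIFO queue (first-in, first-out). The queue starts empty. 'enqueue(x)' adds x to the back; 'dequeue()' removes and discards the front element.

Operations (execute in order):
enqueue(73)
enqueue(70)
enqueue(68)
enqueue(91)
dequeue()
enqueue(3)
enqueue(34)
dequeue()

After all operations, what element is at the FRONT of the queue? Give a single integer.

Answer: 68

Derivation:
enqueue(73): queue = [73]
enqueue(70): queue = [73, 70]
enqueue(68): queue = [73, 70, 68]
enqueue(91): queue = [73, 70, 68, 91]
dequeue(): queue = [70, 68, 91]
enqueue(3): queue = [70, 68, 91, 3]
enqueue(34): queue = [70, 68, 91, 3, 34]
dequeue(): queue = [68, 91, 3, 34]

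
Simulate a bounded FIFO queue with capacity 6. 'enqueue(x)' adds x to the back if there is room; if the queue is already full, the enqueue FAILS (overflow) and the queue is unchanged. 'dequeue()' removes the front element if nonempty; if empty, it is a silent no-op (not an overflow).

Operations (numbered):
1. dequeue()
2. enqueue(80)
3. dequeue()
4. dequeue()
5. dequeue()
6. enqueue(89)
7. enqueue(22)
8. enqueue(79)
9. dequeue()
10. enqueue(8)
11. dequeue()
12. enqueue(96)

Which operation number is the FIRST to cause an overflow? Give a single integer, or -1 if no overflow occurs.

1. dequeue(): empty, no-op, size=0
2. enqueue(80): size=1
3. dequeue(): size=0
4. dequeue(): empty, no-op, size=0
5. dequeue(): empty, no-op, size=0
6. enqueue(89): size=1
7. enqueue(22): size=2
8. enqueue(79): size=3
9. dequeue(): size=2
10. enqueue(8): size=3
11. dequeue(): size=2
12. enqueue(96): size=3

Answer: -1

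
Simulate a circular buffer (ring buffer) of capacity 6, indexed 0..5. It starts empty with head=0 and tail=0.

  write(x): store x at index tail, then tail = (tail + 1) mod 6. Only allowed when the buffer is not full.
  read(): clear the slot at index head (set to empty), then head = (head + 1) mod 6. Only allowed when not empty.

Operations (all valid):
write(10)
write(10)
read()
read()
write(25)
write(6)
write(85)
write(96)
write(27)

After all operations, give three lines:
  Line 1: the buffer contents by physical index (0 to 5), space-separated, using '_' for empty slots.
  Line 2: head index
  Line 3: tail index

Answer: 27 _ 25 6 85 96
2
1

Derivation:
write(10): buf=[10 _ _ _ _ _], head=0, tail=1, size=1
write(10): buf=[10 10 _ _ _ _], head=0, tail=2, size=2
read(): buf=[_ 10 _ _ _ _], head=1, tail=2, size=1
read(): buf=[_ _ _ _ _ _], head=2, tail=2, size=0
write(25): buf=[_ _ 25 _ _ _], head=2, tail=3, size=1
write(6): buf=[_ _ 25 6 _ _], head=2, tail=4, size=2
write(85): buf=[_ _ 25 6 85 _], head=2, tail=5, size=3
write(96): buf=[_ _ 25 6 85 96], head=2, tail=0, size=4
write(27): buf=[27 _ 25 6 85 96], head=2, tail=1, size=5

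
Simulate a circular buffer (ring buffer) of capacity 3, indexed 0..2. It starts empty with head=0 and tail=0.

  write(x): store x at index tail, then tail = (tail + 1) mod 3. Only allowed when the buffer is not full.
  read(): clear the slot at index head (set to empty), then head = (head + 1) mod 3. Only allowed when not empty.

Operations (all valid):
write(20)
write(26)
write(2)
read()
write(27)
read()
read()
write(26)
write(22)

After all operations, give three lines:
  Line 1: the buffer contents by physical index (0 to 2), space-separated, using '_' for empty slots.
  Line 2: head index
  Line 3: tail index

write(20): buf=[20 _ _], head=0, tail=1, size=1
write(26): buf=[20 26 _], head=0, tail=2, size=2
write(2): buf=[20 26 2], head=0, tail=0, size=3
read(): buf=[_ 26 2], head=1, tail=0, size=2
write(27): buf=[27 26 2], head=1, tail=1, size=3
read(): buf=[27 _ 2], head=2, tail=1, size=2
read(): buf=[27 _ _], head=0, tail=1, size=1
write(26): buf=[27 26 _], head=0, tail=2, size=2
write(22): buf=[27 26 22], head=0, tail=0, size=3

Answer: 27 26 22
0
0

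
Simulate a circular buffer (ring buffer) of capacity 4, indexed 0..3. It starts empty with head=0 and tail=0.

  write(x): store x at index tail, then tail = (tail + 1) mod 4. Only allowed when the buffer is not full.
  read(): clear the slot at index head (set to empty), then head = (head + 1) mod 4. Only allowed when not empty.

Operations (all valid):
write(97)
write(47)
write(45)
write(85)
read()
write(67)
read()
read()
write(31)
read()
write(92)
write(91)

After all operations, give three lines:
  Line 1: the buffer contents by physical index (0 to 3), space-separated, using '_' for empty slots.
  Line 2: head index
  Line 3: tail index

write(97): buf=[97 _ _ _], head=0, tail=1, size=1
write(47): buf=[97 47 _ _], head=0, tail=2, size=2
write(45): buf=[97 47 45 _], head=0, tail=3, size=3
write(85): buf=[97 47 45 85], head=0, tail=0, size=4
read(): buf=[_ 47 45 85], head=1, tail=0, size=3
write(67): buf=[67 47 45 85], head=1, tail=1, size=4
read(): buf=[67 _ 45 85], head=2, tail=1, size=3
read(): buf=[67 _ _ 85], head=3, tail=1, size=2
write(31): buf=[67 31 _ 85], head=3, tail=2, size=3
read(): buf=[67 31 _ _], head=0, tail=2, size=2
write(92): buf=[67 31 92 _], head=0, tail=3, size=3
write(91): buf=[67 31 92 91], head=0, tail=0, size=4

Answer: 67 31 92 91
0
0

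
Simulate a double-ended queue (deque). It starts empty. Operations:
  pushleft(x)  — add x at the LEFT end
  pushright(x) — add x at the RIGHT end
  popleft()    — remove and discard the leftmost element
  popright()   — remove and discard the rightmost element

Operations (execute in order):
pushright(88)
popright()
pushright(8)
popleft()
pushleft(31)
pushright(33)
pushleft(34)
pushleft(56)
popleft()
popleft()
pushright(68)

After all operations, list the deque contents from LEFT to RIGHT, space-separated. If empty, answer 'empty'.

pushright(88): [88]
popright(): []
pushright(8): [8]
popleft(): []
pushleft(31): [31]
pushright(33): [31, 33]
pushleft(34): [34, 31, 33]
pushleft(56): [56, 34, 31, 33]
popleft(): [34, 31, 33]
popleft(): [31, 33]
pushright(68): [31, 33, 68]

Answer: 31 33 68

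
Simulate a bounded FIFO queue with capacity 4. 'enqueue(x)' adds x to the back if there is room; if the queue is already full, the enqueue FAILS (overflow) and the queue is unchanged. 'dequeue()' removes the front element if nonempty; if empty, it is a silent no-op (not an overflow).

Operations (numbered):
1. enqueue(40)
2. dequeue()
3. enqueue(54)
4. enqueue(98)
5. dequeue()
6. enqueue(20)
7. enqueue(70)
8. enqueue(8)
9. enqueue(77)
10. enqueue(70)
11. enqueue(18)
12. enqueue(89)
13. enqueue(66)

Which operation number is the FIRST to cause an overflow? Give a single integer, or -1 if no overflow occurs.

1. enqueue(40): size=1
2. dequeue(): size=0
3. enqueue(54): size=1
4. enqueue(98): size=2
5. dequeue(): size=1
6. enqueue(20): size=2
7. enqueue(70): size=3
8. enqueue(8): size=4
9. enqueue(77): size=4=cap → OVERFLOW (fail)
10. enqueue(70): size=4=cap → OVERFLOW (fail)
11. enqueue(18): size=4=cap → OVERFLOW (fail)
12. enqueue(89): size=4=cap → OVERFLOW (fail)
13. enqueue(66): size=4=cap → OVERFLOW (fail)

Answer: 9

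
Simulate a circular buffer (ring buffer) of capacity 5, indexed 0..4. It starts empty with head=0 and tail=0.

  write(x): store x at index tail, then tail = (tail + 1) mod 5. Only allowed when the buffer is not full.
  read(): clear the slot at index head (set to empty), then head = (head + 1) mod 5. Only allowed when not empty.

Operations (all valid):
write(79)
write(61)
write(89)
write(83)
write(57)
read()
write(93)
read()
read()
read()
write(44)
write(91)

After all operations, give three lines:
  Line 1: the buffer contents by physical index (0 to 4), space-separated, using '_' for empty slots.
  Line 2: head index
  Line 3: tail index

Answer: 93 44 91 _ 57
4
3

Derivation:
write(79): buf=[79 _ _ _ _], head=0, tail=1, size=1
write(61): buf=[79 61 _ _ _], head=0, tail=2, size=2
write(89): buf=[79 61 89 _ _], head=0, tail=3, size=3
write(83): buf=[79 61 89 83 _], head=0, tail=4, size=4
write(57): buf=[79 61 89 83 57], head=0, tail=0, size=5
read(): buf=[_ 61 89 83 57], head=1, tail=0, size=4
write(93): buf=[93 61 89 83 57], head=1, tail=1, size=5
read(): buf=[93 _ 89 83 57], head=2, tail=1, size=4
read(): buf=[93 _ _ 83 57], head=3, tail=1, size=3
read(): buf=[93 _ _ _ 57], head=4, tail=1, size=2
write(44): buf=[93 44 _ _ 57], head=4, tail=2, size=3
write(91): buf=[93 44 91 _ 57], head=4, tail=3, size=4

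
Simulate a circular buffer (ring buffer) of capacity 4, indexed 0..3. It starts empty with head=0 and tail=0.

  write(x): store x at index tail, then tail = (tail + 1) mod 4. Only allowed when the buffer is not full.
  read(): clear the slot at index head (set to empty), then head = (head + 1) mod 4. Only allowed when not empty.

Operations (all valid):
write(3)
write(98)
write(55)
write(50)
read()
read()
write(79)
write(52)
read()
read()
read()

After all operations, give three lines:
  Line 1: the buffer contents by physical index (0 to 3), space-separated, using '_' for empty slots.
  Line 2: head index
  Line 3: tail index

Answer: _ 52 _ _
1
2

Derivation:
write(3): buf=[3 _ _ _], head=0, tail=1, size=1
write(98): buf=[3 98 _ _], head=0, tail=2, size=2
write(55): buf=[3 98 55 _], head=0, tail=3, size=3
write(50): buf=[3 98 55 50], head=0, tail=0, size=4
read(): buf=[_ 98 55 50], head=1, tail=0, size=3
read(): buf=[_ _ 55 50], head=2, tail=0, size=2
write(79): buf=[79 _ 55 50], head=2, tail=1, size=3
write(52): buf=[79 52 55 50], head=2, tail=2, size=4
read(): buf=[79 52 _ 50], head=3, tail=2, size=3
read(): buf=[79 52 _ _], head=0, tail=2, size=2
read(): buf=[_ 52 _ _], head=1, tail=2, size=1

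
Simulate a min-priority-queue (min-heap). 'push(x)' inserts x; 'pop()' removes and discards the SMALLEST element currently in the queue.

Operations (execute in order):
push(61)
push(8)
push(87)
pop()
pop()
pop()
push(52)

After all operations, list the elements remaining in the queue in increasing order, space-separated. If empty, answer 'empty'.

Answer: 52

Derivation:
push(61): heap contents = [61]
push(8): heap contents = [8, 61]
push(87): heap contents = [8, 61, 87]
pop() → 8: heap contents = [61, 87]
pop() → 61: heap contents = [87]
pop() → 87: heap contents = []
push(52): heap contents = [52]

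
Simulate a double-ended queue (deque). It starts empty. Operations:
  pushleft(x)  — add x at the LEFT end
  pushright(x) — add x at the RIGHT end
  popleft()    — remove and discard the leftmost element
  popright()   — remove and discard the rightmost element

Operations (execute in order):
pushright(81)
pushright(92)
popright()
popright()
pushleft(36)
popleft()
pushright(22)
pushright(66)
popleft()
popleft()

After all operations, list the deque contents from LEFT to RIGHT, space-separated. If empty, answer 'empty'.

pushright(81): [81]
pushright(92): [81, 92]
popright(): [81]
popright(): []
pushleft(36): [36]
popleft(): []
pushright(22): [22]
pushright(66): [22, 66]
popleft(): [66]
popleft(): []

Answer: empty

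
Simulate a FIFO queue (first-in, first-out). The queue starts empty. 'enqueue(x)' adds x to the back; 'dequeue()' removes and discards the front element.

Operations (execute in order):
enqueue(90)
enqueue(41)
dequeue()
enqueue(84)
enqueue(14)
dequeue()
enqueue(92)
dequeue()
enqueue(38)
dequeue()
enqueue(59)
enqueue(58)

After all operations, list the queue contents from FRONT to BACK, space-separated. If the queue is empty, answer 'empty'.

enqueue(90): [90]
enqueue(41): [90, 41]
dequeue(): [41]
enqueue(84): [41, 84]
enqueue(14): [41, 84, 14]
dequeue(): [84, 14]
enqueue(92): [84, 14, 92]
dequeue(): [14, 92]
enqueue(38): [14, 92, 38]
dequeue(): [92, 38]
enqueue(59): [92, 38, 59]
enqueue(58): [92, 38, 59, 58]

Answer: 92 38 59 58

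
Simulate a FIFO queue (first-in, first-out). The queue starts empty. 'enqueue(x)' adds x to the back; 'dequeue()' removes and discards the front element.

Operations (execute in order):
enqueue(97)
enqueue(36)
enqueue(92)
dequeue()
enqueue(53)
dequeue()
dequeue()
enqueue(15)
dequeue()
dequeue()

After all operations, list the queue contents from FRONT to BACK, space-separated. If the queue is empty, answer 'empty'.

Answer: empty

Derivation:
enqueue(97): [97]
enqueue(36): [97, 36]
enqueue(92): [97, 36, 92]
dequeue(): [36, 92]
enqueue(53): [36, 92, 53]
dequeue(): [92, 53]
dequeue(): [53]
enqueue(15): [53, 15]
dequeue(): [15]
dequeue(): []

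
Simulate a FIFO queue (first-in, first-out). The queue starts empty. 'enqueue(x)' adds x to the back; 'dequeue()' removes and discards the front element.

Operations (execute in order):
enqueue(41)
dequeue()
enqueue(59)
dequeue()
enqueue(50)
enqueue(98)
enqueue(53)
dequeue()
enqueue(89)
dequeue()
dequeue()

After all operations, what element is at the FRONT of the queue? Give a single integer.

Answer: 89

Derivation:
enqueue(41): queue = [41]
dequeue(): queue = []
enqueue(59): queue = [59]
dequeue(): queue = []
enqueue(50): queue = [50]
enqueue(98): queue = [50, 98]
enqueue(53): queue = [50, 98, 53]
dequeue(): queue = [98, 53]
enqueue(89): queue = [98, 53, 89]
dequeue(): queue = [53, 89]
dequeue(): queue = [89]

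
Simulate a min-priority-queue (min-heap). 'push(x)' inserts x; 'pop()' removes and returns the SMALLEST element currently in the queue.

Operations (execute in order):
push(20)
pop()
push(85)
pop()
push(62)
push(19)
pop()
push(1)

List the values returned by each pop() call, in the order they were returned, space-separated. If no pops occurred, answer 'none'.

push(20): heap contents = [20]
pop() → 20: heap contents = []
push(85): heap contents = [85]
pop() → 85: heap contents = []
push(62): heap contents = [62]
push(19): heap contents = [19, 62]
pop() → 19: heap contents = [62]
push(1): heap contents = [1, 62]

Answer: 20 85 19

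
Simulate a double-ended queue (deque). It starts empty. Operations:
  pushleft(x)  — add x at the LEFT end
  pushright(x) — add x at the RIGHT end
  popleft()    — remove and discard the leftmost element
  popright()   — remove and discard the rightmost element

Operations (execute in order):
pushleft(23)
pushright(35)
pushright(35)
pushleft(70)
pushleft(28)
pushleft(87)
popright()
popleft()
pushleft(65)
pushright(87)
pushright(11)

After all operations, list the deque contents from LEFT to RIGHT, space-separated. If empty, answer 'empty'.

Answer: 65 28 70 23 35 87 11

Derivation:
pushleft(23): [23]
pushright(35): [23, 35]
pushright(35): [23, 35, 35]
pushleft(70): [70, 23, 35, 35]
pushleft(28): [28, 70, 23, 35, 35]
pushleft(87): [87, 28, 70, 23, 35, 35]
popright(): [87, 28, 70, 23, 35]
popleft(): [28, 70, 23, 35]
pushleft(65): [65, 28, 70, 23, 35]
pushright(87): [65, 28, 70, 23, 35, 87]
pushright(11): [65, 28, 70, 23, 35, 87, 11]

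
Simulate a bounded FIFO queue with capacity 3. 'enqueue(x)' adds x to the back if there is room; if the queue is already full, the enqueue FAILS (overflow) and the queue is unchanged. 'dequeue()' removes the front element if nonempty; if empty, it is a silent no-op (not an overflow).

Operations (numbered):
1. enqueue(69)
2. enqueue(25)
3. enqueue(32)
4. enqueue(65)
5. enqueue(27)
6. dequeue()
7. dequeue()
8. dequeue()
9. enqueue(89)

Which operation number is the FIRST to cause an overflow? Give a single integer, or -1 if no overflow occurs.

1. enqueue(69): size=1
2. enqueue(25): size=2
3. enqueue(32): size=3
4. enqueue(65): size=3=cap → OVERFLOW (fail)
5. enqueue(27): size=3=cap → OVERFLOW (fail)
6. dequeue(): size=2
7. dequeue(): size=1
8. dequeue(): size=0
9. enqueue(89): size=1

Answer: 4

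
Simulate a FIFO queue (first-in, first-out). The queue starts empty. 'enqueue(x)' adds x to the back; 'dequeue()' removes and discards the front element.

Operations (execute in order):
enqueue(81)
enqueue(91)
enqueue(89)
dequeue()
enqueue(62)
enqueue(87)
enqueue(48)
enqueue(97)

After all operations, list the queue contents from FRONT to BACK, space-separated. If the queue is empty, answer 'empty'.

Answer: 91 89 62 87 48 97

Derivation:
enqueue(81): [81]
enqueue(91): [81, 91]
enqueue(89): [81, 91, 89]
dequeue(): [91, 89]
enqueue(62): [91, 89, 62]
enqueue(87): [91, 89, 62, 87]
enqueue(48): [91, 89, 62, 87, 48]
enqueue(97): [91, 89, 62, 87, 48, 97]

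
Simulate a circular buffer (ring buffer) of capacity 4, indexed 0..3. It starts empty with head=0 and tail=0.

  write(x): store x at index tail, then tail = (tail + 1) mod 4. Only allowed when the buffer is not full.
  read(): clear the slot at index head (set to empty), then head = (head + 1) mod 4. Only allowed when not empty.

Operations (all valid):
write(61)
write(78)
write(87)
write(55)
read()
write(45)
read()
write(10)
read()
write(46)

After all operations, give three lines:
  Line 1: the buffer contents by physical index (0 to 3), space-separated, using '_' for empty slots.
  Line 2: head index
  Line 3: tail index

Answer: 45 10 46 55
3
3

Derivation:
write(61): buf=[61 _ _ _], head=0, tail=1, size=1
write(78): buf=[61 78 _ _], head=0, tail=2, size=2
write(87): buf=[61 78 87 _], head=0, tail=3, size=3
write(55): buf=[61 78 87 55], head=0, tail=0, size=4
read(): buf=[_ 78 87 55], head=1, tail=0, size=3
write(45): buf=[45 78 87 55], head=1, tail=1, size=4
read(): buf=[45 _ 87 55], head=2, tail=1, size=3
write(10): buf=[45 10 87 55], head=2, tail=2, size=4
read(): buf=[45 10 _ 55], head=3, tail=2, size=3
write(46): buf=[45 10 46 55], head=3, tail=3, size=4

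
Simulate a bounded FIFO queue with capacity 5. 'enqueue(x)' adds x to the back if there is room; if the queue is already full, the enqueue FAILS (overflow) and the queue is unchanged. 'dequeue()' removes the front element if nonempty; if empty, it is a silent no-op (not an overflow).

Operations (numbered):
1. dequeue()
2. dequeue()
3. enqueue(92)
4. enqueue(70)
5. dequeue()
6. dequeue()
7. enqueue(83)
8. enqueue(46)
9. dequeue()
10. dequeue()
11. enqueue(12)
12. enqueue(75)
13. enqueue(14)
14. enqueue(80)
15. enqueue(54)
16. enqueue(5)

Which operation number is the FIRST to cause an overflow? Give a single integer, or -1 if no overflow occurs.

1. dequeue(): empty, no-op, size=0
2. dequeue(): empty, no-op, size=0
3. enqueue(92): size=1
4. enqueue(70): size=2
5. dequeue(): size=1
6. dequeue(): size=0
7. enqueue(83): size=1
8. enqueue(46): size=2
9. dequeue(): size=1
10. dequeue(): size=0
11. enqueue(12): size=1
12. enqueue(75): size=2
13. enqueue(14): size=3
14. enqueue(80): size=4
15. enqueue(54): size=5
16. enqueue(5): size=5=cap → OVERFLOW (fail)

Answer: 16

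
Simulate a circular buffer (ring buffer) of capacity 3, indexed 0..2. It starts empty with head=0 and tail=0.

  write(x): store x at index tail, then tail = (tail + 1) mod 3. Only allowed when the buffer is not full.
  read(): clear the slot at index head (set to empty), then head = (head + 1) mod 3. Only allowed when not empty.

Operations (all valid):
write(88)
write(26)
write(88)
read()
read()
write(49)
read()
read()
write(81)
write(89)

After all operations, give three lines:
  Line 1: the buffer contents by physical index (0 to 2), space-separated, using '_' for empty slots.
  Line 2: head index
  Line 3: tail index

write(88): buf=[88 _ _], head=0, tail=1, size=1
write(26): buf=[88 26 _], head=0, tail=2, size=2
write(88): buf=[88 26 88], head=0, tail=0, size=3
read(): buf=[_ 26 88], head=1, tail=0, size=2
read(): buf=[_ _ 88], head=2, tail=0, size=1
write(49): buf=[49 _ 88], head=2, tail=1, size=2
read(): buf=[49 _ _], head=0, tail=1, size=1
read(): buf=[_ _ _], head=1, tail=1, size=0
write(81): buf=[_ 81 _], head=1, tail=2, size=1
write(89): buf=[_ 81 89], head=1, tail=0, size=2

Answer: _ 81 89
1
0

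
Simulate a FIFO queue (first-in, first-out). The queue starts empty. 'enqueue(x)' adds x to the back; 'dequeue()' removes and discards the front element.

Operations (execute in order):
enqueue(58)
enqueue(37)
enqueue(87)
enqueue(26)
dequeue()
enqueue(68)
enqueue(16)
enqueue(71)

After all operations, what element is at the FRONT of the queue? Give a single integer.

Answer: 37

Derivation:
enqueue(58): queue = [58]
enqueue(37): queue = [58, 37]
enqueue(87): queue = [58, 37, 87]
enqueue(26): queue = [58, 37, 87, 26]
dequeue(): queue = [37, 87, 26]
enqueue(68): queue = [37, 87, 26, 68]
enqueue(16): queue = [37, 87, 26, 68, 16]
enqueue(71): queue = [37, 87, 26, 68, 16, 71]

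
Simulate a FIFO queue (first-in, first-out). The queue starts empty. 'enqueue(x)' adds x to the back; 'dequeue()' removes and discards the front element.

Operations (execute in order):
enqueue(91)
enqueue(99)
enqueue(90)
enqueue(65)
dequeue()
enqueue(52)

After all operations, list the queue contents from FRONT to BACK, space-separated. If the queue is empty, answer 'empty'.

Answer: 99 90 65 52

Derivation:
enqueue(91): [91]
enqueue(99): [91, 99]
enqueue(90): [91, 99, 90]
enqueue(65): [91, 99, 90, 65]
dequeue(): [99, 90, 65]
enqueue(52): [99, 90, 65, 52]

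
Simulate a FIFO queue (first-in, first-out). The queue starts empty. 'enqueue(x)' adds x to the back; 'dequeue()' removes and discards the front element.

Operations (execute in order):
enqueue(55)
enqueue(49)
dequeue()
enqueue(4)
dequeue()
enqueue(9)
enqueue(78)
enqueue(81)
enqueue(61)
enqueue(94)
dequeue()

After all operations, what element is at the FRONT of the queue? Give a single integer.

Answer: 9

Derivation:
enqueue(55): queue = [55]
enqueue(49): queue = [55, 49]
dequeue(): queue = [49]
enqueue(4): queue = [49, 4]
dequeue(): queue = [4]
enqueue(9): queue = [4, 9]
enqueue(78): queue = [4, 9, 78]
enqueue(81): queue = [4, 9, 78, 81]
enqueue(61): queue = [4, 9, 78, 81, 61]
enqueue(94): queue = [4, 9, 78, 81, 61, 94]
dequeue(): queue = [9, 78, 81, 61, 94]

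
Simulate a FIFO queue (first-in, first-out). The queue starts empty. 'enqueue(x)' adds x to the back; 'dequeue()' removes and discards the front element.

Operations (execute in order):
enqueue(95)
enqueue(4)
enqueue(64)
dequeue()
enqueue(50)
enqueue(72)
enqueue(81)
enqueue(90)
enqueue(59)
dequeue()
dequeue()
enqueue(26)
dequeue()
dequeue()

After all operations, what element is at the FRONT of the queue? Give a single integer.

enqueue(95): queue = [95]
enqueue(4): queue = [95, 4]
enqueue(64): queue = [95, 4, 64]
dequeue(): queue = [4, 64]
enqueue(50): queue = [4, 64, 50]
enqueue(72): queue = [4, 64, 50, 72]
enqueue(81): queue = [4, 64, 50, 72, 81]
enqueue(90): queue = [4, 64, 50, 72, 81, 90]
enqueue(59): queue = [4, 64, 50, 72, 81, 90, 59]
dequeue(): queue = [64, 50, 72, 81, 90, 59]
dequeue(): queue = [50, 72, 81, 90, 59]
enqueue(26): queue = [50, 72, 81, 90, 59, 26]
dequeue(): queue = [72, 81, 90, 59, 26]
dequeue(): queue = [81, 90, 59, 26]

Answer: 81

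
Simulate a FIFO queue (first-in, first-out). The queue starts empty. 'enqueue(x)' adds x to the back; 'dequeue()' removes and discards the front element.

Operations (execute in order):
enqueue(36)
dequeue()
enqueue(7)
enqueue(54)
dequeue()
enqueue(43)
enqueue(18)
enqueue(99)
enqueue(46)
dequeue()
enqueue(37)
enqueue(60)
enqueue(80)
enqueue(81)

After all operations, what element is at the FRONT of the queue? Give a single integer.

Answer: 43

Derivation:
enqueue(36): queue = [36]
dequeue(): queue = []
enqueue(7): queue = [7]
enqueue(54): queue = [7, 54]
dequeue(): queue = [54]
enqueue(43): queue = [54, 43]
enqueue(18): queue = [54, 43, 18]
enqueue(99): queue = [54, 43, 18, 99]
enqueue(46): queue = [54, 43, 18, 99, 46]
dequeue(): queue = [43, 18, 99, 46]
enqueue(37): queue = [43, 18, 99, 46, 37]
enqueue(60): queue = [43, 18, 99, 46, 37, 60]
enqueue(80): queue = [43, 18, 99, 46, 37, 60, 80]
enqueue(81): queue = [43, 18, 99, 46, 37, 60, 80, 81]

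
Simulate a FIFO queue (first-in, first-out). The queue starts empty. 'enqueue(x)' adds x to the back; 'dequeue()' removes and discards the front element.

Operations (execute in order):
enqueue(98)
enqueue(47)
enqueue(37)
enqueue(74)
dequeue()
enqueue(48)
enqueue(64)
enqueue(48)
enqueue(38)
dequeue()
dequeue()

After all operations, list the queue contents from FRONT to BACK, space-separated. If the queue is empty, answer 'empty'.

Answer: 74 48 64 48 38

Derivation:
enqueue(98): [98]
enqueue(47): [98, 47]
enqueue(37): [98, 47, 37]
enqueue(74): [98, 47, 37, 74]
dequeue(): [47, 37, 74]
enqueue(48): [47, 37, 74, 48]
enqueue(64): [47, 37, 74, 48, 64]
enqueue(48): [47, 37, 74, 48, 64, 48]
enqueue(38): [47, 37, 74, 48, 64, 48, 38]
dequeue(): [37, 74, 48, 64, 48, 38]
dequeue(): [74, 48, 64, 48, 38]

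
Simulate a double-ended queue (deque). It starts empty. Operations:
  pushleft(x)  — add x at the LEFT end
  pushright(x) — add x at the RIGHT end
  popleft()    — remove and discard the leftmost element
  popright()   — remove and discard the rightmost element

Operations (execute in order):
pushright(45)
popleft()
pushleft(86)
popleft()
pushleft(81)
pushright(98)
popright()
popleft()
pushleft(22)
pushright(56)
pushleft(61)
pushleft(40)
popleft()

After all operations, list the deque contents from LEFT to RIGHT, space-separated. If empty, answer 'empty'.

Answer: 61 22 56

Derivation:
pushright(45): [45]
popleft(): []
pushleft(86): [86]
popleft(): []
pushleft(81): [81]
pushright(98): [81, 98]
popright(): [81]
popleft(): []
pushleft(22): [22]
pushright(56): [22, 56]
pushleft(61): [61, 22, 56]
pushleft(40): [40, 61, 22, 56]
popleft(): [61, 22, 56]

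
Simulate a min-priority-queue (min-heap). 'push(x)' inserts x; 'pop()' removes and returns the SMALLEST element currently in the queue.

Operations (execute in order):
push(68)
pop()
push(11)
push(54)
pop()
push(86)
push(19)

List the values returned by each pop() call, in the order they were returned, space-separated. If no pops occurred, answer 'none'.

Answer: 68 11

Derivation:
push(68): heap contents = [68]
pop() → 68: heap contents = []
push(11): heap contents = [11]
push(54): heap contents = [11, 54]
pop() → 11: heap contents = [54]
push(86): heap contents = [54, 86]
push(19): heap contents = [19, 54, 86]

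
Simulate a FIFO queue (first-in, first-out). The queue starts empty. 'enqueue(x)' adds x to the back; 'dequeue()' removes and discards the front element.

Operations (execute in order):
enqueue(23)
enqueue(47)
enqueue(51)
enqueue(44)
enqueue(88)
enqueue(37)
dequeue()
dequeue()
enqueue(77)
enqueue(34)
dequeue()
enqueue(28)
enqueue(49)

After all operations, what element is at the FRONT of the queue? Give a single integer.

enqueue(23): queue = [23]
enqueue(47): queue = [23, 47]
enqueue(51): queue = [23, 47, 51]
enqueue(44): queue = [23, 47, 51, 44]
enqueue(88): queue = [23, 47, 51, 44, 88]
enqueue(37): queue = [23, 47, 51, 44, 88, 37]
dequeue(): queue = [47, 51, 44, 88, 37]
dequeue(): queue = [51, 44, 88, 37]
enqueue(77): queue = [51, 44, 88, 37, 77]
enqueue(34): queue = [51, 44, 88, 37, 77, 34]
dequeue(): queue = [44, 88, 37, 77, 34]
enqueue(28): queue = [44, 88, 37, 77, 34, 28]
enqueue(49): queue = [44, 88, 37, 77, 34, 28, 49]

Answer: 44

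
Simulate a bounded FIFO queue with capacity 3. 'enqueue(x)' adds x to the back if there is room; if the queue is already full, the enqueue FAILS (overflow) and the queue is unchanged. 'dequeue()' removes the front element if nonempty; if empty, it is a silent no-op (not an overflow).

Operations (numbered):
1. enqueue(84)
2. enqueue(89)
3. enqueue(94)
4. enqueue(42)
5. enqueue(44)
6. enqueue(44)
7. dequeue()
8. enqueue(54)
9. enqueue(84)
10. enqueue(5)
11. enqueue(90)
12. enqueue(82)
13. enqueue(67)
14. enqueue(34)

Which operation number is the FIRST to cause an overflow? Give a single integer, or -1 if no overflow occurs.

Answer: 4

Derivation:
1. enqueue(84): size=1
2. enqueue(89): size=2
3. enqueue(94): size=3
4. enqueue(42): size=3=cap → OVERFLOW (fail)
5. enqueue(44): size=3=cap → OVERFLOW (fail)
6. enqueue(44): size=3=cap → OVERFLOW (fail)
7. dequeue(): size=2
8. enqueue(54): size=3
9. enqueue(84): size=3=cap → OVERFLOW (fail)
10. enqueue(5): size=3=cap → OVERFLOW (fail)
11. enqueue(90): size=3=cap → OVERFLOW (fail)
12. enqueue(82): size=3=cap → OVERFLOW (fail)
13. enqueue(67): size=3=cap → OVERFLOW (fail)
14. enqueue(34): size=3=cap → OVERFLOW (fail)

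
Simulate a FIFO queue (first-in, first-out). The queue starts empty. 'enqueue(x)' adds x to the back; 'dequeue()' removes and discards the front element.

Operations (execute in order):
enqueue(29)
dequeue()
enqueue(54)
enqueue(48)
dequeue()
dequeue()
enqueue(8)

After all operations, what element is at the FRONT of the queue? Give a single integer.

Answer: 8

Derivation:
enqueue(29): queue = [29]
dequeue(): queue = []
enqueue(54): queue = [54]
enqueue(48): queue = [54, 48]
dequeue(): queue = [48]
dequeue(): queue = []
enqueue(8): queue = [8]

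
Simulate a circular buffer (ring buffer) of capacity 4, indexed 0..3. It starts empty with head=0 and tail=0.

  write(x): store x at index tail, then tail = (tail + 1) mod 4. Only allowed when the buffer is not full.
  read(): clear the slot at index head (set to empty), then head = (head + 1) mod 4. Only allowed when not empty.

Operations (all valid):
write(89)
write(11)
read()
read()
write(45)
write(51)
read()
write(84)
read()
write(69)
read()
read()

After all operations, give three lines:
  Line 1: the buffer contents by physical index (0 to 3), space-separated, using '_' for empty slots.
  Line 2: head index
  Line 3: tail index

Answer: _ _ _ _
2
2

Derivation:
write(89): buf=[89 _ _ _], head=0, tail=1, size=1
write(11): buf=[89 11 _ _], head=0, tail=2, size=2
read(): buf=[_ 11 _ _], head=1, tail=2, size=1
read(): buf=[_ _ _ _], head=2, tail=2, size=0
write(45): buf=[_ _ 45 _], head=2, tail=3, size=1
write(51): buf=[_ _ 45 51], head=2, tail=0, size=2
read(): buf=[_ _ _ 51], head=3, tail=0, size=1
write(84): buf=[84 _ _ 51], head=3, tail=1, size=2
read(): buf=[84 _ _ _], head=0, tail=1, size=1
write(69): buf=[84 69 _ _], head=0, tail=2, size=2
read(): buf=[_ 69 _ _], head=1, tail=2, size=1
read(): buf=[_ _ _ _], head=2, tail=2, size=0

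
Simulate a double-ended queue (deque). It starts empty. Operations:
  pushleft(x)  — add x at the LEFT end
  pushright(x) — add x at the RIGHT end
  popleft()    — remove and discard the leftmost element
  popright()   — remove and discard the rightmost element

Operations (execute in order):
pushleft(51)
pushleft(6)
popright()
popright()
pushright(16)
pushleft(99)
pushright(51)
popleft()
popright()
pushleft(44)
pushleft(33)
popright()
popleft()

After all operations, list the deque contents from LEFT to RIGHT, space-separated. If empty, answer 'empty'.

pushleft(51): [51]
pushleft(6): [6, 51]
popright(): [6]
popright(): []
pushright(16): [16]
pushleft(99): [99, 16]
pushright(51): [99, 16, 51]
popleft(): [16, 51]
popright(): [16]
pushleft(44): [44, 16]
pushleft(33): [33, 44, 16]
popright(): [33, 44]
popleft(): [44]

Answer: 44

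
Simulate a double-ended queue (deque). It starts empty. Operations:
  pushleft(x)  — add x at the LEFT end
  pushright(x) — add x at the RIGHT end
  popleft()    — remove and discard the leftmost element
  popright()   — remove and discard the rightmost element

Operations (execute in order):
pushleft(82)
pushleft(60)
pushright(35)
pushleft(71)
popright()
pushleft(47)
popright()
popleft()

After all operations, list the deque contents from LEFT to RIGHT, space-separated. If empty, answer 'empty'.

Answer: 71 60

Derivation:
pushleft(82): [82]
pushleft(60): [60, 82]
pushright(35): [60, 82, 35]
pushleft(71): [71, 60, 82, 35]
popright(): [71, 60, 82]
pushleft(47): [47, 71, 60, 82]
popright(): [47, 71, 60]
popleft(): [71, 60]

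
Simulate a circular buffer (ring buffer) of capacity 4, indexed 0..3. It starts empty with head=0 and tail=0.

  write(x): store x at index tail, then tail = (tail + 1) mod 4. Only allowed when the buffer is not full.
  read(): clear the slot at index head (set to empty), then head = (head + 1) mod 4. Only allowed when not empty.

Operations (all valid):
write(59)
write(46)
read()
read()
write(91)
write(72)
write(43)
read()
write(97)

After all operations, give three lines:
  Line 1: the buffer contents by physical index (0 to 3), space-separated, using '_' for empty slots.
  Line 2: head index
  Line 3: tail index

Answer: 43 97 _ 72
3
2

Derivation:
write(59): buf=[59 _ _ _], head=0, tail=1, size=1
write(46): buf=[59 46 _ _], head=0, tail=2, size=2
read(): buf=[_ 46 _ _], head=1, tail=2, size=1
read(): buf=[_ _ _ _], head=2, tail=2, size=0
write(91): buf=[_ _ 91 _], head=2, tail=3, size=1
write(72): buf=[_ _ 91 72], head=2, tail=0, size=2
write(43): buf=[43 _ 91 72], head=2, tail=1, size=3
read(): buf=[43 _ _ 72], head=3, tail=1, size=2
write(97): buf=[43 97 _ 72], head=3, tail=2, size=3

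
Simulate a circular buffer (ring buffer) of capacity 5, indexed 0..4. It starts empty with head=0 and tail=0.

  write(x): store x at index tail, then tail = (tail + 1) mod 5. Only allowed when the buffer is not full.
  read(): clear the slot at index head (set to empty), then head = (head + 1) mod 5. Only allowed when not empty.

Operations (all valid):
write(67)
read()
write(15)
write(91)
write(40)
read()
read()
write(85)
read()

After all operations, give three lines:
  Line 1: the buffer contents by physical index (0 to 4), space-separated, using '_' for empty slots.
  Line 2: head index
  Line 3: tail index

write(67): buf=[67 _ _ _ _], head=0, tail=1, size=1
read(): buf=[_ _ _ _ _], head=1, tail=1, size=0
write(15): buf=[_ 15 _ _ _], head=1, tail=2, size=1
write(91): buf=[_ 15 91 _ _], head=1, tail=3, size=2
write(40): buf=[_ 15 91 40 _], head=1, tail=4, size=3
read(): buf=[_ _ 91 40 _], head=2, tail=4, size=2
read(): buf=[_ _ _ 40 _], head=3, tail=4, size=1
write(85): buf=[_ _ _ 40 85], head=3, tail=0, size=2
read(): buf=[_ _ _ _ 85], head=4, tail=0, size=1

Answer: _ _ _ _ 85
4
0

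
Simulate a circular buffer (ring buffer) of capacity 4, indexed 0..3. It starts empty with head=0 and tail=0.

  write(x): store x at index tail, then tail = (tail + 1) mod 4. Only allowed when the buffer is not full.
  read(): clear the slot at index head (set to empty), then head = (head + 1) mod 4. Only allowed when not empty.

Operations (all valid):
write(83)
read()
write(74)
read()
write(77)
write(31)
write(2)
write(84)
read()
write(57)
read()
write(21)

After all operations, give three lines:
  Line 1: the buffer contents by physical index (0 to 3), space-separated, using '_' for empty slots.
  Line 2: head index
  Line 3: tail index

Answer: 2 84 57 21
0
0

Derivation:
write(83): buf=[83 _ _ _], head=0, tail=1, size=1
read(): buf=[_ _ _ _], head=1, tail=1, size=0
write(74): buf=[_ 74 _ _], head=1, tail=2, size=1
read(): buf=[_ _ _ _], head=2, tail=2, size=0
write(77): buf=[_ _ 77 _], head=2, tail=3, size=1
write(31): buf=[_ _ 77 31], head=2, tail=0, size=2
write(2): buf=[2 _ 77 31], head=2, tail=1, size=3
write(84): buf=[2 84 77 31], head=2, tail=2, size=4
read(): buf=[2 84 _ 31], head=3, tail=2, size=3
write(57): buf=[2 84 57 31], head=3, tail=3, size=4
read(): buf=[2 84 57 _], head=0, tail=3, size=3
write(21): buf=[2 84 57 21], head=0, tail=0, size=4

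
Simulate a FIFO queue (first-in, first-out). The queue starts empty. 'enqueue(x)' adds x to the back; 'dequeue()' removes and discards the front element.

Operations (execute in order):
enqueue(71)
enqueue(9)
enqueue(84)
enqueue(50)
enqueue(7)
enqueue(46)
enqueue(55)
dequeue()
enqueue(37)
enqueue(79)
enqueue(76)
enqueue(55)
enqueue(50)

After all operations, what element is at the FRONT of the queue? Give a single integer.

Answer: 9

Derivation:
enqueue(71): queue = [71]
enqueue(9): queue = [71, 9]
enqueue(84): queue = [71, 9, 84]
enqueue(50): queue = [71, 9, 84, 50]
enqueue(7): queue = [71, 9, 84, 50, 7]
enqueue(46): queue = [71, 9, 84, 50, 7, 46]
enqueue(55): queue = [71, 9, 84, 50, 7, 46, 55]
dequeue(): queue = [9, 84, 50, 7, 46, 55]
enqueue(37): queue = [9, 84, 50, 7, 46, 55, 37]
enqueue(79): queue = [9, 84, 50, 7, 46, 55, 37, 79]
enqueue(76): queue = [9, 84, 50, 7, 46, 55, 37, 79, 76]
enqueue(55): queue = [9, 84, 50, 7, 46, 55, 37, 79, 76, 55]
enqueue(50): queue = [9, 84, 50, 7, 46, 55, 37, 79, 76, 55, 50]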